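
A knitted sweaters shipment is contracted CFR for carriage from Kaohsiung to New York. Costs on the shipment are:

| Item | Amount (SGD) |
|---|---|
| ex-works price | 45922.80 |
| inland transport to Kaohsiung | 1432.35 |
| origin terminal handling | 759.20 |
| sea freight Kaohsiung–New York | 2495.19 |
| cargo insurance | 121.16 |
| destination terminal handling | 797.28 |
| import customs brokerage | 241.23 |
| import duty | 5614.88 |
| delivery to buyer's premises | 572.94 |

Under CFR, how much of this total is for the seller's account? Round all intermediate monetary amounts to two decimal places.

Seller's account: SGD 50609.54

CFR: the seller pays costs through ocean freight to the destination port, but not insurance.
Seller's account: goods 45922.80 + inland to port 1432.35 + origin terminal 759.20 + freight 2495.19 = 50609.54
Buyer's account: insurance 121.16 + destination terminal 797.28 + brokerage 241.23 + duty 5614.88 + delivery 572.94 = 7347.49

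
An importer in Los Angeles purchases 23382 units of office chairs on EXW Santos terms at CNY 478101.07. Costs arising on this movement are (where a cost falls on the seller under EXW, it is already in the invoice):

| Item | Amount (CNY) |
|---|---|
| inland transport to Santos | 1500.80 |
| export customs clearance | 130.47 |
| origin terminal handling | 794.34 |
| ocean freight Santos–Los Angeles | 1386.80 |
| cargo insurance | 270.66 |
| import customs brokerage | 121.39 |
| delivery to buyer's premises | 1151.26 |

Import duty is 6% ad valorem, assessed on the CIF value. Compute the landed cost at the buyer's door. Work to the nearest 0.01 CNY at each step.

EXW: the seller makes goods available at their premises; the buyer bears all onward costs.
CIF value = EXW price + inland to port + export clearance + origin terminal + freight + insurance = 478101.07 + 1500.80 + 130.47 + 794.34 + 1386.80 + 270.66 = 482184.14
Import duty = 482184.14 × 6% = 28931.05
Buyer bears: inland to port 1500.80 + export clearance 130.47 + origin terminal 794.34 + freight 1386.80 + insurance 270.66 + brokerage 121.39 + delivery 1151.26 + duty 28931.05 = 34286.77
Landed cost = invoice 478101.07 + 34286.77 = 512387.84

Total landed cost: CNY 512387.84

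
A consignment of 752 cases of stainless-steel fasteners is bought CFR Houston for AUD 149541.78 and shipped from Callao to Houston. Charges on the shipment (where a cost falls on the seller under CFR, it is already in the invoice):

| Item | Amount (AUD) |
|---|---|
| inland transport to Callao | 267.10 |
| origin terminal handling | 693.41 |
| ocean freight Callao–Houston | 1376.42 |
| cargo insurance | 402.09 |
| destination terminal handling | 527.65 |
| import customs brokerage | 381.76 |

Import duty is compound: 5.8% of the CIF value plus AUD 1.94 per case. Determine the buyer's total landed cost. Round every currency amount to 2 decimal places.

CFR: the seller pays costs through ocean freight to the destination port, but not insurance.
Already in the invoice (seller's account under CFR): inland to port, origin terminal, freight — exclude.
CIF value = CFR price + insurance = 149541.78 + 402.09 = 149943.87
Ad valorem component: 149943.87 × 5.8% = 8696.74
Specific component: 752 × 1.94 = 1458.88
Import duty = 8696.74 + 1458.88 = 10155.62
Buyer bears: insurance 402.09 + destination terminal 527.65 + brokerage 381.76 + duty 10155.62 = 11467.12
Landed cost = invoice 149541.78 + 11467.12 = 161008.90

Total landed cost: AUD 161008.90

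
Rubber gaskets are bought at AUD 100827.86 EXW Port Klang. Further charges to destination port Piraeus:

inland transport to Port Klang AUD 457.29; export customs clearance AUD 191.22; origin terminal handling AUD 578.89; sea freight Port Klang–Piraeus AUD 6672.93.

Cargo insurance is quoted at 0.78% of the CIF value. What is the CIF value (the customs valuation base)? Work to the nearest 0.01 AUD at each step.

Let C be the CIF value. C = EXW price + pre-shipment costs + freight + 0.78% × C
C − 0.78% × C = 100827.86 + 457.29 + 191.22 + 578.89 + 6672.93
0.9922 × C = 108728.19
C = 108728.19 / 0.9922 = 109582.94
Insurance premium = 0.78% × 109582.94 = 854.75

CIF value: AUD 109582.94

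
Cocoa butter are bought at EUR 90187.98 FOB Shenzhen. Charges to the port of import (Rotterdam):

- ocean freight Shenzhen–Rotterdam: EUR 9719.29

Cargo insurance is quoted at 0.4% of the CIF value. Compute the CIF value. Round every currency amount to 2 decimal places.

Let C be the CIF value. C = FOB price + freight + 0.4% × C
C − 0.4% × C = 90187.98 + 9719.29
0.996 × C = 99907.27
C = 99907.27 / 0.996 = 100308.50
Insurance premium = 0.4% × 100308.50 = 401.23

CIF value: EUR 100308.50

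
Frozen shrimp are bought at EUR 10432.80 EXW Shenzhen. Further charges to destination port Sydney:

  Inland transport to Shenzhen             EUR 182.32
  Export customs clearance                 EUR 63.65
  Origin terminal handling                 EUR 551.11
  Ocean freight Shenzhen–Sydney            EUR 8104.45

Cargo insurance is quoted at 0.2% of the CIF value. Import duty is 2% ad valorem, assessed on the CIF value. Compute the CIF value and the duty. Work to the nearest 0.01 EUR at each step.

Let C be the CIF value. C = EXW price + pre-shipment costs + freight + 0.2% × C
C − 0.2% × C = 10432.80 + 182.32 + 63.65 + 551.11 + 8104.45
0.998 × C = 19334.33
C = 19334.33 / 0.998 = 19373.08
Insurance premium = 0.2% × 19373.08 = 38.75
Import duty = 19373.08 × 2% = 387.46

CIF value: EUR 19373.08; import duty: EUR 387.46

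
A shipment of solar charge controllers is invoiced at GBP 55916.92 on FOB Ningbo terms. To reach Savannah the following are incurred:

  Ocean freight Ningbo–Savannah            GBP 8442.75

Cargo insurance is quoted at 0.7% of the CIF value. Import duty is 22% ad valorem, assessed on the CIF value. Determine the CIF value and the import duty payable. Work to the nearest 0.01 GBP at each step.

Let C be the CIF value. C = FOB price + freight + 0.7% × C
C − 0.7% × C = 55916.92 + 8442.75
0.993 × C = 64359.67
C = 64359.67 / 0.993 = 64813.36
Insurance premium = 0.7% × 64813.36 = 453.69
Import duty = 64813.36 × 22% = 14258.94

CIF value: GBP 64813.36; import duty: GBP 14258.94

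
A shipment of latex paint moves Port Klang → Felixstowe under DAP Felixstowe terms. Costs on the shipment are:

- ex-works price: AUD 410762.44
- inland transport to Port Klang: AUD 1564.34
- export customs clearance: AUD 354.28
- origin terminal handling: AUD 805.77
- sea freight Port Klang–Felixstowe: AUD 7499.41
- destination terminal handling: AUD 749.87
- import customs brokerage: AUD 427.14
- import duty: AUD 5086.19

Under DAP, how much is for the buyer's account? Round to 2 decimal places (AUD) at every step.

Buyer's account: AUD 5513.33

DAP: the seller bears all costs to the named destination except import duty and clearance.
Seller's account: goods 410762.44 + inland to port 1564.34 + export clearance 354.28 + origin terminal 805.77 + freight 7499.41 + destination terminal 749.87 = 421736.11
Buyer's account: brokerage 427.14 + duty 5086.19 = 5513.33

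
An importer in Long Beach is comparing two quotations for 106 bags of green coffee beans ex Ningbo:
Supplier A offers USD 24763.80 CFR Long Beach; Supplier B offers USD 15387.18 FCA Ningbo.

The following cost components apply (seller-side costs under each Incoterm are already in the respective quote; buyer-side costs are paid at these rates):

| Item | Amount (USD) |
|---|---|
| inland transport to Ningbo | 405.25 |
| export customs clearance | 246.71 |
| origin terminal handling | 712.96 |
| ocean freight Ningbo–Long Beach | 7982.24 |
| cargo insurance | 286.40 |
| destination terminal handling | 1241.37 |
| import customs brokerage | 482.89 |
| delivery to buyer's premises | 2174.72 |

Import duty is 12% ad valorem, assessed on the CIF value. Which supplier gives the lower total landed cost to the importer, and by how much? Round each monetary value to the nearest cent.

Supplier A (CFR):
CIF value = CFR price + insurance = 24763.80 + 286.40 = 25050.20
Import duty = 25050.20 × 12% = 3006.02
Buyer bears (A): 286.40 + 1241.37 + 482.89 + 2174.72 = 4185.38
Landed cost (A) = invoice 24763.80 + 4185.38 + duty 3006.02 = 31955.20
Supplier B (FCA):
CIF value = FCA price + origin terminal + freight + insurance = 15387.18 + 712.96 + 7982.24 + 286.40 = 24368.78
Import duty = 24368.78 × 12% = 2924.25
Buyer bears (B): 712.96 + 7982.24 + 286.40 + 1241.37 + 482.89 + 2174.72 = 12880.58
Landed cost (B) = invoice 15387.18 + 12880.58 + duty 2924.25 = 31192.01
Difference = |31955.20 − 31192.01| = 763.19

Supplier B is cheaper by USD 763.19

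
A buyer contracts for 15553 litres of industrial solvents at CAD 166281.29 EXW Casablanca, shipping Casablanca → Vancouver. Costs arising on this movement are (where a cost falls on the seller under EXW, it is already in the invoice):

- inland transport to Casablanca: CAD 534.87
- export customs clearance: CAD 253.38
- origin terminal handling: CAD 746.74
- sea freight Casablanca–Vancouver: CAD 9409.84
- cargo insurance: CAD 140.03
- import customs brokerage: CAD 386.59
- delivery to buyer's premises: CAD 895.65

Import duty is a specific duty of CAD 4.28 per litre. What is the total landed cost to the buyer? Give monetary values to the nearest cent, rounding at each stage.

EXW: the seller makes goods available at their premises; the buyer bears all onward costs.
CIF value = EXW price + inland to port + export clearance + origin terminal + freight + insurance = 166281.29 + 534.87 + 253.38 + 746.74 + 9409.84 + 140.03 = 177366.15
Import duty = 15553 × 4.28 = 66566.84
Buyer bears: inland to port 534.87 + export clearance 253.38 + origin terminal 746.74 + freight 9409.84 + insurance 140.03 + brokerage 386.59 + delivery 895.65 + duty 66566.84 = 78933.94
Landed cost = invoice 166281.29 + 78933.94 = 245215.23

Total landed cost: CAD 245215.23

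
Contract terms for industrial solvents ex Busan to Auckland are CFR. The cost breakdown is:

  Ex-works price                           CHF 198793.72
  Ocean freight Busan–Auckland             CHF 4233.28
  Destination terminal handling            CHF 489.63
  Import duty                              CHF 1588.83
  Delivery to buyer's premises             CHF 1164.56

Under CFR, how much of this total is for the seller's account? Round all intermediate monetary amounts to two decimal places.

CFR: the seller pays costs through ocean freight to the destination port, but not insurance.
Seller's account: goods 198793.72 + freight 4233.28 = 203027.00
Buyer's account: destination terminal 489.63 + duty 1588.83 + delivery 1164.56 = 3243.02

Seller's account: CHF 203027.00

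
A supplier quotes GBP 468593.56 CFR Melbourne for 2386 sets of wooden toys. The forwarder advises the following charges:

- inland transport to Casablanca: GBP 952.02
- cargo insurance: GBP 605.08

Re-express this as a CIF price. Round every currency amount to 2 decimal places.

Not relevant to the conversion: inland to port — on the seller under both CFR and CIF; already in the CFR price and stays in the CIF price.
From CFR to CIF, the seller additionally bears: insurance.
CIF price = 468593.56 + 605.08 = 469198.64

CIF price: GBP 469198.64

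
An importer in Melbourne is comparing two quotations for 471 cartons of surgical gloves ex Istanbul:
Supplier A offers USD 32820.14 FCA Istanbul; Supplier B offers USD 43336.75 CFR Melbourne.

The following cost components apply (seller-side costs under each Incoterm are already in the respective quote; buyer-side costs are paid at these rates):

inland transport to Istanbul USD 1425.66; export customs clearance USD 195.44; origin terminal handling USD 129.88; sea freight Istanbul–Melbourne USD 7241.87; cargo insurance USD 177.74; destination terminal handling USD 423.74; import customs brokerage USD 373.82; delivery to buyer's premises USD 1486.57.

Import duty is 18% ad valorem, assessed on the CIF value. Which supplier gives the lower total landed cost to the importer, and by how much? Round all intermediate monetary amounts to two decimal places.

Supplier A is cheaper by USD 3710.94

Supplier A (FCA):
CIF value = FCA price + origin terminal + freight + insurance = 32820.14 + 129.88 + 7241.87 + 177.74 = 40369.63
Import duty = 40369.63 × 18% = 7266.53
Buyer bears (A): 129.88 + 7241.87 + 177.74 + 423.74 + 373.82 + 1486.57 = 9833.62
Landed cost (A) = invoice 32820.14 + 9833.62 + duty 7266.53 = 49920.29
Supplier B (CFR):
CIF value = CFR price + insurance = 43336.75 + 177.74 = 43514.49
Import duty = 43514.49 × 18% = 7832.61
Buyer bears (B): 177.74 + 423.74 + 373.82 + 1486.57 = 2461.87
Landed cost (B) = invoice 43336.75 + 2461.87 + duty 7832.61 = 53631.23
Difference = |49920.29 − 53631.23| = 3710.94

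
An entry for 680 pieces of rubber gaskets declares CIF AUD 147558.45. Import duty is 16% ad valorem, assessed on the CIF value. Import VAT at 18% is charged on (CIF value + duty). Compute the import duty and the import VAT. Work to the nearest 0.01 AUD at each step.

Import duty = 147558.45 × 16% = 23609.35
VAT base = CIF + duty = 147558.45 + 23609.35 = 171167.80
Import VAT = 171167.80 × 18% = 30810.20

Import duty: AUD 23609.35; import VAT: AUD 30810.20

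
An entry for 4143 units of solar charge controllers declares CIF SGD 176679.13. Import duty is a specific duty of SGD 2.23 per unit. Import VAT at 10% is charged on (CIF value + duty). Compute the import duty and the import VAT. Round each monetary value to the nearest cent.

Import duty = 4143 × 2.23 = 9238.89
VAT base = CIF + duty = 176679.13 + 9238.89 = 185918.02
Import VAT = 185918.02 × 10% = 18591.80

Import duty: SGD 9238.89; import VAT: SGD 18591.80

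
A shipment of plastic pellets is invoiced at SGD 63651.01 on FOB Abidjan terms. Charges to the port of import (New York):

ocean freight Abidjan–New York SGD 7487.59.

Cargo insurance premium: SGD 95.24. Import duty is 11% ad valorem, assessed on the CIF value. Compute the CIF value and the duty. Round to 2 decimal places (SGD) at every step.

CIF value: SGD 71233.84; import duty: SGD 7835.72

CIF = FOB price + freight + insurance
CIF = 63651.01 + 7487.59 + 95.24 = 71233.84
Import duty = 71233.84 × 11% = 7835.72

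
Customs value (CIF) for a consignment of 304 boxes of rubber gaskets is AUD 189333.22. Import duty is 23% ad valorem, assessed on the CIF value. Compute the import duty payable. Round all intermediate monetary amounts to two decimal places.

Import duty: AUD 43546.64

Import duty = 189333.22 × 23% = 43546.64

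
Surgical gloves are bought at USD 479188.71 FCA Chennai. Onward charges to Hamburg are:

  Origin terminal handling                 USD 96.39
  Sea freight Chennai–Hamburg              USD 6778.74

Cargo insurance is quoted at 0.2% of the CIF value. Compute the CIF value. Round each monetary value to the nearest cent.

CIF value: USD 487037.92

Let C be the CIF value. C = FCA price + pre-shipment costs + freight + 0.2% × C
C − 0.2% × C = 479188.71 + 96.39 + 6778.74
0.998 × C = 486063.84
C = 486063.84 / 0.998 = 487037.92
Insurance premium = 0.2% × 487037.92 = 974.08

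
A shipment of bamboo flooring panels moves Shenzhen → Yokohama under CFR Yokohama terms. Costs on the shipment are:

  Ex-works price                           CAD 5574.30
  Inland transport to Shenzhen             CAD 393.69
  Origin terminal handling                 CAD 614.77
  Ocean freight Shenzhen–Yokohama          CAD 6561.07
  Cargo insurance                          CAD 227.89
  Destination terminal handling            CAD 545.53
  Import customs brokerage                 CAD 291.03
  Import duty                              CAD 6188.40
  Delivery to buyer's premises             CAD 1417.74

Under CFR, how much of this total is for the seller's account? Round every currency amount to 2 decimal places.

CFR: the seller pays costs through ocean freight to the destination port, but not insurance.
Seller's account: goods 5574.30 + inland to port 393.69 + origin terminal 614.77 + freight 6561.07 = 13143.83
Buyer's account: insurance 227.89 + destination terminal 545.53 + brokerage 291.03 + duty 6188.40 + delivery 1417.74 = 8670.59

Seller's account: CAD 13143.83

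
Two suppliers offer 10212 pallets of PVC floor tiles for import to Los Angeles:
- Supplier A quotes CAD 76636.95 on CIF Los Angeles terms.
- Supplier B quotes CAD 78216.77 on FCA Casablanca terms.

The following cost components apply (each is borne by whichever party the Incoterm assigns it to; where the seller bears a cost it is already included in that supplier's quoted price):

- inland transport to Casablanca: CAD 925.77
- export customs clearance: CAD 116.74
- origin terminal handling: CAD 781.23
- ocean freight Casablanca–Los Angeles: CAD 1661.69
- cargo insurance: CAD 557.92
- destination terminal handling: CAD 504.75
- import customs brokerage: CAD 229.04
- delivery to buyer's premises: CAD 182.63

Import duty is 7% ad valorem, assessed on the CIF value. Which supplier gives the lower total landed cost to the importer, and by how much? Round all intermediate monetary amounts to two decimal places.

Supplier A is cheaper by CAD 4901.30

Supplier A (CIF):
The CIF price already equals the CIF value: 76636.95
Import duty = 76636.95 × 7% = 5364.59
Buyer bears (A): 504.75 + 229.04 + 182.63 = 916.42
Landed cost (A) = invoice 76636.95 + 916.42 + duty 5364.59 = 82917.96
Supplier B (FCA):
CIF value = FCA price + origin terminal + freight + insurance = 78216.77 + 781.23 + 1661.69 + 557.92 = 81217.61
Import duty = 81217.61 × 7% = 5685.23
Buyer bears (B): 781.23 + 1661.69 + 557.92 + 504.75 + 229.04 + 182.63 = 3917.26
Landed cost (B) = invoice 78216.77 + 3917.26 + duty 5685.23 = 87819.26
Difference = |82917.96 − 87819.26| = 4901.30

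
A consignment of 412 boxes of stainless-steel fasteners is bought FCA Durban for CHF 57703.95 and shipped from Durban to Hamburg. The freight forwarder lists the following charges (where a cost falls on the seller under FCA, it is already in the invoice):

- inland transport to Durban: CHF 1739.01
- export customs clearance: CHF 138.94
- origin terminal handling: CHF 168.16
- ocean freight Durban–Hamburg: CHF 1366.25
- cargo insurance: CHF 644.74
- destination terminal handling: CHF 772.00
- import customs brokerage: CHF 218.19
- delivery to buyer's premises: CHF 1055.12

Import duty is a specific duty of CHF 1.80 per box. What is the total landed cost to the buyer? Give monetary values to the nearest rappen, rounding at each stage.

Total landed cost: CHF 62670.01

FCA: the seller delivers export-cleared goods to the carrier; the buyer bears costs from that point.
Already in the invoice (seller's account under FCA): inland to port, export clearance — exclude.
CIF value = FCA price + origin terminal + freight + insurance = 57703.95 + 168.16 + 1366.25 + 644.74 = 59883.10
Import duty = 412 × 1.80 = 741.60
Buyer bears: origin terminal 168.16 + freight 1366.25 + insurance 644.74 + destination terminal 772.00 + brokerage 218.19 + delivery 1055.12 + duty 741.60 = 4966.06
Landed cost = invoice 57703.95 + 4966.06 = 62670.01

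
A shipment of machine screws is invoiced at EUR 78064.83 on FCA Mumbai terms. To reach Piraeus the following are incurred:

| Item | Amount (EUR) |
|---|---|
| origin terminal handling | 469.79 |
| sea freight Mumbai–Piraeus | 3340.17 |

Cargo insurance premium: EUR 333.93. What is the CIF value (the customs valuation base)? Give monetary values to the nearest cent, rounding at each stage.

CIF value: EUR 82208.72

CIF = FCA price + pre-shipment costs + freight + insurance
CIF = 78064.83 + 469.79 + 3340.17 + 333.93 = 82208.72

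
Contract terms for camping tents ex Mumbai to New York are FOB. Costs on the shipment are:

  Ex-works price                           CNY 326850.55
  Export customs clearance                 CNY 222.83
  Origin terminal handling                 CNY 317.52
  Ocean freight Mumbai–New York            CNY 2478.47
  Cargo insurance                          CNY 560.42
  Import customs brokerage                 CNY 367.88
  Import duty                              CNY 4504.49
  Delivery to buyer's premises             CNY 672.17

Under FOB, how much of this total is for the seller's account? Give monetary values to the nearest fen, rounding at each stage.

Seller's account: CNY 327390.90

FOB: the seller bears costs until goods are on board at the origin port; the buyer bears freight, insurance and all costs thereafter.
Seller's account: goods 326850.55 + export clearance 222.83 + origin terminal 317.52 = 327390.90
Buyer's account: freight 2478.47 + insurance 560.42 + brokerage 367.88 + duty 4504.49 + delivery 672.17 = 8583.43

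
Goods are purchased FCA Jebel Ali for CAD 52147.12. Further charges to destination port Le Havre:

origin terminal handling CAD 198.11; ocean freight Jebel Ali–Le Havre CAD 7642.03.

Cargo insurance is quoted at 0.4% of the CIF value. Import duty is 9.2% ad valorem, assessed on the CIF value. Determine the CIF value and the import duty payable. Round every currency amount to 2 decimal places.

CIF value: CAD 60228.17; import duty: CAD 5540.99

Let C be the CIF value. C = FCA price + pre-shipment costs + freight + 0.4% × C
C − 0.4% × C = 52147.12 + 198.11 + 7642.03
0.996 × C = 59987.26
C = 59987.26 / 0.996 = 60228.17
Insurance premium = 0.4% × 60228.17 = 240.91
Import duty = 60228.17 × 9.2% = 5540.99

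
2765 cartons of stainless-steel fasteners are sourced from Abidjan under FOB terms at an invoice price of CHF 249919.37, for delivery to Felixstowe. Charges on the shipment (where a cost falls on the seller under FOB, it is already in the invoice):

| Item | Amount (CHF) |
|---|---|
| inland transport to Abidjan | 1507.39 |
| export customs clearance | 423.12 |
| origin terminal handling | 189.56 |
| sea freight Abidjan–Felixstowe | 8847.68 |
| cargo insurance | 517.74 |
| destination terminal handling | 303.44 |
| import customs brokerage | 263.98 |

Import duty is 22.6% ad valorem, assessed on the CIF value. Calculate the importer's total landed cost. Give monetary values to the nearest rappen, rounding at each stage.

FOB: the seller bears costs until goods are on board at the origin port; the buyer bears freight, insurance and all costs thereafter.
Already in the invoice (seller's account under FOB): inland to port, export clearance, origin terminal — exclude.
CIF value = FOB price + freight + insurance = 249919.37 + 8847.68 + 517.74 = 259284.79
Import duty = 259284.79 × 22.6% = 58598.36
Buyer bears: freight 8847.68 + insurance 517.74 + destination terminal 303.44 + brokerage 263.98 + duty 58598.36 = 68531.20
Landed cost = invoice 249919.37 + 68531.20 = 318450.57

Total landed cost: CHF 318450.57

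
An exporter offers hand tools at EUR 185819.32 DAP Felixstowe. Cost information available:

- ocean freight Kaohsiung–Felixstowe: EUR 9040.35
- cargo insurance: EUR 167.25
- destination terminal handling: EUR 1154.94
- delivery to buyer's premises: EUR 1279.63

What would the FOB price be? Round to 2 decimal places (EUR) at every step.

From DAP to FOB, the seller no longer bears: freight, insurance, destination terminal, delivery.
FOB price = 185819.32 − 9040.35 − 167.25 − 1154.94 − 1279.63 = 174177.15

FOB price: EUR 174177.15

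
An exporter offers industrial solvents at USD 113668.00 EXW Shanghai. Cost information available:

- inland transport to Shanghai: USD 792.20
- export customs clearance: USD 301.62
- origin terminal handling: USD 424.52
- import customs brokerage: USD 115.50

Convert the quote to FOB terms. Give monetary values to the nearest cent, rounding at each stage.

FOB price: USD 115186.34

Not relevant to the conversion: brokerage — on the buyer under both terms; not part of either seller's price.
From EXW to FOB, the seller additionally bears: inland to port, export clearance, origin terminal.
FOB price = 113668.00 + 792.20 + 301.62 + 424.52 = 115186.34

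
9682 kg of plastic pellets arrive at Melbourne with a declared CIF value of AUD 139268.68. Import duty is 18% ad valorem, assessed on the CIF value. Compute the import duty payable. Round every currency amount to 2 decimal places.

Import duty = 139268.68 × 18% = 25068.36

Import duty: AUD 25068.36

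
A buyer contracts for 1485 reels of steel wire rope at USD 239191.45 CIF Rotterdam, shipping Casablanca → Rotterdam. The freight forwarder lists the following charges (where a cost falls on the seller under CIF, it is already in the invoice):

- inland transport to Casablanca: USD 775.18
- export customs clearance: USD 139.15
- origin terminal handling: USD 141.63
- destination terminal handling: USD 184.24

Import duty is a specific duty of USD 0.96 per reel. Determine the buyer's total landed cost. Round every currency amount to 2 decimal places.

CIF: the seller pays costs through ocean freight and marine insurance to the destination port.
Already in the invoice (seller's account under CIF): inland to port, export clearance, origin terminal — exclude.
The CIF price already equals the CIF value: 239191.45
Import duty = 1485 × 0.96 = 1425.60
Buyer bears: destination terminal 184.24 + duty 1425.60 = 1609.84
Landed cost = invoice 239191.45 + 1609.84 = 240801.29

Total landed cost: USD 240801.29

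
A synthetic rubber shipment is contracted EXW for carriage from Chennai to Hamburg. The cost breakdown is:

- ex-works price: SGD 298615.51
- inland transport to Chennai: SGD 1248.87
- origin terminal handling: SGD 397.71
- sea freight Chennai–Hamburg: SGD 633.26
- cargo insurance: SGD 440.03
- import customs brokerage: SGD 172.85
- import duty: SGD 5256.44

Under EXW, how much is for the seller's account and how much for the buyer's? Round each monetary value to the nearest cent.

Seller: SGD 298615.51; buyer: SGD 8149.16

EXW: the seller makes goods available at their premises; the buyer bears all onward costs.
Seller's account: goods 298615.51 = 298615.51
Buyer's account: inland to port 1248.87 + origin terminal 397.71 + freight 633.26 + insurance 440.03 + brokerage 172.85 + duty 5256.44 = 8149.16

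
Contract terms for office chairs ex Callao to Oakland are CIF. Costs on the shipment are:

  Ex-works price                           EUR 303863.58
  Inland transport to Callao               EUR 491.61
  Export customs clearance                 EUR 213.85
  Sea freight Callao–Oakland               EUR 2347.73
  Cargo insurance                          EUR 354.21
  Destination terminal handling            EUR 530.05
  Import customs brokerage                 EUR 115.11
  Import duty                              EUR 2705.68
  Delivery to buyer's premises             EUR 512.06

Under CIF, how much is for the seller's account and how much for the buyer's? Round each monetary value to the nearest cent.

CIF: the seller pays costs through ocean freight and marine insurance to the destination port.
Seller's account: goods 303863.58 + inland to port 491.61 + export clearance 213.85 + freight 2347.73 + insurance 354.21 = 307270.98
Buyer's account: destination terminal 530.05 + brokerage 115.11 + duty 2705.68 + delivery 512.06 = 3862.90

Seller: EUR 307270.98; buyer: EUR 3862.90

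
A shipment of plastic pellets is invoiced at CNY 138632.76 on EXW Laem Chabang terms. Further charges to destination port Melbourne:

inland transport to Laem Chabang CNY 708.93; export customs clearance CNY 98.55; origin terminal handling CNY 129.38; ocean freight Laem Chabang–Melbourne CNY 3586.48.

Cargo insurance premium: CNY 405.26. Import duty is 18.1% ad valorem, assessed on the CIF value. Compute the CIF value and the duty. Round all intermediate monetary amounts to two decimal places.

CIF = EXW price + pre-shipment costs + freight + insurance
CIF = 138632.76 + 708.93 + 98.55 + 129.38 + 3586.48 + 405.26 = 143561.36
Import duty = 143561.36 × 18.1% = 25984.61

CIF value: CNY 143561.36; import duty: CNY 25984.61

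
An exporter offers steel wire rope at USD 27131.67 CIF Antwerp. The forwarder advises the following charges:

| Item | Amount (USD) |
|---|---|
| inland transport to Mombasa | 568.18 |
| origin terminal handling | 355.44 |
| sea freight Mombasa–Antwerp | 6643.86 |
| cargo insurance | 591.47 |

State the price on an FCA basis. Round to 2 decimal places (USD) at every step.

FCA price: USD 19540.90

Not relevant to the conversion: inland to port — on the seller under both CIF and FCA; already in the CIF price and stays in the FCA price.
From CIF to FCA, the seller no longer bears: origin terminal, freight, insurance.
FCA price = 27131.67 − 355.44 − 6643.86 − 591.47 = 19540.90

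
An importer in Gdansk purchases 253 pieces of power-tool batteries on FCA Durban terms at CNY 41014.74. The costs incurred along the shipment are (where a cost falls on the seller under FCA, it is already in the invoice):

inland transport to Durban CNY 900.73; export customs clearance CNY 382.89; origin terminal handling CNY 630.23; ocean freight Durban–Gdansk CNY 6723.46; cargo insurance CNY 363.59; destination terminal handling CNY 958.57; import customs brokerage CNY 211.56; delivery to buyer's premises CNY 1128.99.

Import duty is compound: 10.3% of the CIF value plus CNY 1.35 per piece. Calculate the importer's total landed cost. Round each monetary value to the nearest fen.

Total landed cost: CNY 56392.09

FCA: the seller delivers export-cleared goods to the carrier; the buyer bears costs from that point.
Already in the invoice (seller's account under FCA): inland to port, export clearance — exclude.
CIF value = FCA price + origin terminal + freight + insurance = 41014.74 + 630.23 + 6723.46 + 363.59 = 48732.02
Ad valorem component: 48732.02 × 10.3% = 5019.40
Specific component: 253 × 1.35 = 341.55
Import duty = 5019.40 + 341.55 = 5360.95
Buyer bears: origin terminal 630.23 + freight 6723.46 + insurance 363.59 + destination terminal 958.57 + brokerage 211.56 + delivery 1128.99 + duty 5360.95 = 15377.35
Landed cost = invoice 41014.74 + 15377.35 = 56392.09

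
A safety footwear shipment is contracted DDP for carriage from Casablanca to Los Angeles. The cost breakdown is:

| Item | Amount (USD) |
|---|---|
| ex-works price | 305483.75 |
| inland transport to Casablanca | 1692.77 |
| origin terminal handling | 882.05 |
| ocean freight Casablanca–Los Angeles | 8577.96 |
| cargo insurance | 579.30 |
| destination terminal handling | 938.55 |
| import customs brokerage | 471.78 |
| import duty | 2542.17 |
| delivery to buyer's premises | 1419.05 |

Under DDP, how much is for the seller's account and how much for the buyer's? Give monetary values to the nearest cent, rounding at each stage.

DDP: the seller bears all costs including import duty.
Seller's account: goods 305483.75 + inland to port 1692.77 + origin terminal 882.05 + freight 8577.96 + insurance 579.30 + destination terminal 938.55 + brokerage 471.78 + duty 2542.17 + delivery 1419.05 = 322587.38
Buyer's account: 0.00

Seller: USD 322587.38; buyer: USD 0.00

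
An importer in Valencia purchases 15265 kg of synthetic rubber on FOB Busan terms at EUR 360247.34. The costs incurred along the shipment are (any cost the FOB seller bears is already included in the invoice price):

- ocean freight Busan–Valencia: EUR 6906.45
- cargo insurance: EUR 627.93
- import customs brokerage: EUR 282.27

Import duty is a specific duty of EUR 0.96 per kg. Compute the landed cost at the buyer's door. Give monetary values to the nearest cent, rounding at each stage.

Total landed cost: EUR 382718.39

FOB: the seller bears costs until goods are on board at the origin port; the buyer bears freight, insurance and all costs thereafter.
CIF value = FOB price + freight + insurance = 360247.34 + 6906.45 + 627.93 = 367781.72
Import duty = 15265 × 0.96 = 14654.40
Buyer bears: freight 6906.45 + insurance 627.93 + brokerage 282.27 + duty 14654.40 = 22471.05
Landed cost = invoice 360247.34 + 22471.05 = 382718.39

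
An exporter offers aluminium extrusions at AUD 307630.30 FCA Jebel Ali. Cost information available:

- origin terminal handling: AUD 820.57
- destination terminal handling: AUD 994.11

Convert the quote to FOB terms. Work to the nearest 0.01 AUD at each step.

Not relevant to the conversion: destination terminal — on the buyer under both terms; not part of either seller's price.
From FCA to FOB, the seller additionally bears: origin terminal.
FOB price = 307630.30 + 820.57 = 308450.87

FOB price: AUD 308450.87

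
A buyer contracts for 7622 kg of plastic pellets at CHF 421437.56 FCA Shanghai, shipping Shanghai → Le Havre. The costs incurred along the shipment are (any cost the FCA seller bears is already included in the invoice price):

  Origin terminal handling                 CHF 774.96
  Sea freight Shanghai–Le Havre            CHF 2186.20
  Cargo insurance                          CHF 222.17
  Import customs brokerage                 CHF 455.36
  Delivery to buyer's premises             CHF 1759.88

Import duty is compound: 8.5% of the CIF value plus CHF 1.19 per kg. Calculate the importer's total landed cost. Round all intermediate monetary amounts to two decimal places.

FCA: the seller delivers export-cleared goods to the carrier; the buyer bears costs from that point.
CIF value = FCA price + origin terminal + freight + insurance = 421437.56 + 774.96 + 2186.20 + 222.17 = 424620.89
Ad valorem component: 424620.89 × 8.5% = 36092.78
Specific component: 7622 × 1.19 = 9070.18
Import duty = 36092.78 + 9070.18 = 45162.96
Buyer bears: origin terminal 774.96 + freight 2186.20 + insurance 222.17 + brokerage 455.36 + delivery 1759.88 + duty 45162.96 = 50561.53
Landed cost = invoice 421437.56 + 50561.53 = 471999.09

Total landed cost: CHF 471999.09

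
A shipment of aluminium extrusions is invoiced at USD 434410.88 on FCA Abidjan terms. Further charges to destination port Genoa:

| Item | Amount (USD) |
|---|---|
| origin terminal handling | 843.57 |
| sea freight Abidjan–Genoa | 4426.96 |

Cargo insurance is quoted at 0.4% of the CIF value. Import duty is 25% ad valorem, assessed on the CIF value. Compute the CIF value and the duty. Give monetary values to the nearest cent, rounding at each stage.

CIF value: USD 441447.20; import duty: USD 110361.80

Let C be the CIF value. C = FCA price + pre-shipment costs + freight + 0.4% × C
C − 0.4% × C = 434410.88 + 843.57 + 4426.96
0.996 × C = 439681.41
C = 439681.41 / 0.996 = 441447.20
Insurance premium = 0.4% × 441447.20 = 1765.79
Import duty = 441447.20 × 25% = 110361.80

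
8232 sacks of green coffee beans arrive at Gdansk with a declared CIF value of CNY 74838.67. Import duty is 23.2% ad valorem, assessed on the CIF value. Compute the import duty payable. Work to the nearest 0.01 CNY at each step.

Import duty: CNY 17362.57

Import duty = 74838.67 × 23.2% = 17362.57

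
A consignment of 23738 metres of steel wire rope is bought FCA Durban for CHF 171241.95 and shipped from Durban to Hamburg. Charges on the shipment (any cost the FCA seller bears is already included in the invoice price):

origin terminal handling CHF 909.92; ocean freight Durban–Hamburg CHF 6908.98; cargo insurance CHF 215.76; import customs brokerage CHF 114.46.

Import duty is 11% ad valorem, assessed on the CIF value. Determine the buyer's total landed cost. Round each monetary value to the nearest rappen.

FCA: the seller delivers export-cleared goods to the carrier; the buyer bears costs from that point.
CIF value = FCA price + origin terminal + freight + insurance = 171241.95 + 909.92 + 6908.98 + 215.76 = 179276.61
Import duty = 179276.61 × 11% = 19720.43
Buyer bears: origin terminal 909.92 + freight 6908.98 + insurance 215.76 + brokerage 114.46 + duty 19720.43 = 27869.55
Landed cost = invoice 171241.95 + 27869.55 = 199111.50

Total landed cost: CHF 199111.50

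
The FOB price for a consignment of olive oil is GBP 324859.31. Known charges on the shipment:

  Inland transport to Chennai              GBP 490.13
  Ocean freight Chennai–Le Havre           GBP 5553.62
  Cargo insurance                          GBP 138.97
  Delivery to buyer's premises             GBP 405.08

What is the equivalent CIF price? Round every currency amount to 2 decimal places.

CIF price: GBP 330551.90

Not relevant to the conversion: inland to port — on the seller under both FOB and CIF; already in the FOB price and stays in the CIF price. delivery — on the buyer under both terms; not part of either seller's price.
From FOB to CIF, the seller additionally bears: freight, insurance.
CIF price = 324859.31 + 5553.62 + 138.97 = 330551.90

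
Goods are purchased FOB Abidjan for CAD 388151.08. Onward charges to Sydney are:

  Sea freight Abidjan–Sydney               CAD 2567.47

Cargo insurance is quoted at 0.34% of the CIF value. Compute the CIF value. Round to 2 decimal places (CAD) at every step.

CIF value: CAD 392051.53

Let C be the CIF value. C = FOB price + freight + 0.34% × C
C − 0.34% × C = 388151.08 + 2567.47
0.9966 × C = 390718.55
C = 390718.55 / 0.9966 = 392051.53
Insurance premium = 0.34% × 392051.53 = 1332.98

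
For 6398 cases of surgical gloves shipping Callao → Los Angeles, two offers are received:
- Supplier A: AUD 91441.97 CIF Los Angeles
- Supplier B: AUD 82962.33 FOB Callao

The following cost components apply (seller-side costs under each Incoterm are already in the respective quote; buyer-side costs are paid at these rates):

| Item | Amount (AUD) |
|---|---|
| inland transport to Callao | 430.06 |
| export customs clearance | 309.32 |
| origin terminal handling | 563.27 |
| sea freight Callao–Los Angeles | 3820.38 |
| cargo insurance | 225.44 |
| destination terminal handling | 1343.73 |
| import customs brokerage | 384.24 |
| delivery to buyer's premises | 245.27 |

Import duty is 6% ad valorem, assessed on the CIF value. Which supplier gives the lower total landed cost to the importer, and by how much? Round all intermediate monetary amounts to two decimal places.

Supplier A (CIF):
The CIF price already equals the CIF value: 91441.97
Import duty = 91441.97 × 6% = 5486.52
Buyer bears (A): 1343.73 + 384.24 + 245.27 = 1973.24
Landed cost (A) = invoice 91441.97 + 1973.24 + duty 5486.52 = 98901.73
Supplier B (FOB):
CIF value = FOB price + freight + insurance = 82962.33 + 3820.38 + 225.44 = 87008.15
Import duty = 87008.15 × 6% = 5220.49
Buyer bears (B): 3820.38 + 225.44 + 1343.73 + 384.24 + 245.27 = 6019.06
Landed cost (B) = invoice 82962.33 + 6019.06 + duty 5220.49 = 94201.88
Difference = |98901.73 − 94201.88| = 4699.85

Supplier B is cheaper by AUD 4699.85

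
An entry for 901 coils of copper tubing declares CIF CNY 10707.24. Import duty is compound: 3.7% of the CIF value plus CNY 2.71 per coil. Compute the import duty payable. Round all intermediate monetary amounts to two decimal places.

Ad valorem component: 10707.24 × 3.7% = 396.17
Specific component: 901 × 2.71 = 2441.71
Import duty = 396.17 + 2441.71 = 2837.88

Import duty: CNY 2837.88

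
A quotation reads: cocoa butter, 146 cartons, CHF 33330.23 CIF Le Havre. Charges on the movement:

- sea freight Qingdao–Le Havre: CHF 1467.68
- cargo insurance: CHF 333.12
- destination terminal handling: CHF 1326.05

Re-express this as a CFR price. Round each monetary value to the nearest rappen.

Not relevant to the conversion: freight — on the seller under both CIF and CFR; already in the CIF price and stays in the CFR price. destination terminal — on the buyer under both terms; not part of either seller's price.
From CIF to CFR, the seller no longer bears: insurance.
CFR price = 33330.23 − 333.12 = 32997.11

CFR price: CHF 32997.11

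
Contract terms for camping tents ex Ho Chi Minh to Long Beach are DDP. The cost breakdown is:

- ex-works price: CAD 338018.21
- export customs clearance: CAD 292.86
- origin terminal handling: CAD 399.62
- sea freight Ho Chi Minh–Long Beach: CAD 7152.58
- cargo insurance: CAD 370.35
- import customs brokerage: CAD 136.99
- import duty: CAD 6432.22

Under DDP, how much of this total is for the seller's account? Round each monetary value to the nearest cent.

Seller's account: CAD 352802.83

DDP: the seller bears all costs including import duty.
Seller's account: goods 338018.21 + export clearance 292.86 + origin terminal 399.62 + freight 7152.58 + insurance 370.35 + brokerage 136.99 + duty 6432.22 = 352802.83
Buyer's account: 0.00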